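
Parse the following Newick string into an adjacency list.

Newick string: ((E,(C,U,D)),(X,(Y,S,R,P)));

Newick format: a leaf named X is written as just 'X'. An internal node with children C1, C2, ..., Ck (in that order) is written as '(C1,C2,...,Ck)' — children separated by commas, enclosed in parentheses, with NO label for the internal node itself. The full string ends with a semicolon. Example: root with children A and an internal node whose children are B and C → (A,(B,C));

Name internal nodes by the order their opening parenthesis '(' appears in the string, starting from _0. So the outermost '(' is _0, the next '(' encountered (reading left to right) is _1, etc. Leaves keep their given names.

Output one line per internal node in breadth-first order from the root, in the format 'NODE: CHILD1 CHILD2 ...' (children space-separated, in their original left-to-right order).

Answer: _0: _1 _3
_1: E _2
_3: X _4
_2: C U D
_4: Y S R P

Derivation:
Input: ((E,(C,U,D)),(X,(Y,S,R,P)));
Scanning left-to-right, naming '(' by encounter order:
  pos 0: '(' -> open internal node _0 (depth 1)
  pos 1: '(' -> open internal node _1 (depth 2)
  pos 4: '(' -> open internal node _2 (depth 3)
  pos 10: ')' -> close internal node _2 (now at depth 2)
  pos 11: ')' -> close internal node _1 (now at depth 1)
  pos 13: '(' -> open internal node _3 (depth 2)
  pos 16: '(' -> open internal node _4 (depth 3)
  pos 24: ')' -> close internal node _4 (now at depth 2)
  pos 25: ')' -> close internal node _3 (now at depth 1)
  pos 26: ')' -> close internal node _0 (now at depth 0)
Total internal nodes: 5
BFS adjacency from root:
  _0: _1 _3
  _1: E _2
  _3: X _4
  _2: C U D
  _4: Y S R P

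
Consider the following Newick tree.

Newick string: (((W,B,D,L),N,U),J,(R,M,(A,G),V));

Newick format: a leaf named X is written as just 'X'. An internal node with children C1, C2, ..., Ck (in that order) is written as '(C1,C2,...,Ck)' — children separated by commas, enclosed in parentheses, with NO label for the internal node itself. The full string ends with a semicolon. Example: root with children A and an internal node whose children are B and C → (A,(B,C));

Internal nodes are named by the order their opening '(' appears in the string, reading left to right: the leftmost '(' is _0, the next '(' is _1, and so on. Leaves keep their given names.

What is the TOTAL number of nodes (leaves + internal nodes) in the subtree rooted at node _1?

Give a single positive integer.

Answer: 8

Derivation:
Newick: (((W,B,D,L),N,U),J,(R,M,(A,G),V));
Locate _1: it is the '(' at position 1 (the 2nd '(' reading left to right).
Query: subtree rooted at _1
_1: subtree_size = 1 + 7
  _2: subtree_size = 1 + 4
    W: subtree_size = 1 + 0
    B: subtree_size = 1 + 0
    D: subtree_size = 1 + 0
    L: subtree_size = 1 + 0
  N: subtree_size = 1 + 0
  U: subtree_size = 1 + 0
Total subtree size of _1: 8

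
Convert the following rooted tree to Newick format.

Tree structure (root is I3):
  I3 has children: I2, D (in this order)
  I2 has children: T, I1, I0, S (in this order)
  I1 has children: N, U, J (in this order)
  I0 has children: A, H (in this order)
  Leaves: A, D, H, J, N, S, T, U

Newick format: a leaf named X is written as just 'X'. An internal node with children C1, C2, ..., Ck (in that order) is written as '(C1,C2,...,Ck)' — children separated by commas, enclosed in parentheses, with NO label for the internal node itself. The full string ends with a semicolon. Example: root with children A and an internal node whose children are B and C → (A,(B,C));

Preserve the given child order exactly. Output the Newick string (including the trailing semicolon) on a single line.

Answer: ((T,(N,U,J),(A,H),S),D);

Derivation:
internal I3 with children ['I2', 'D']
  internal I2 with children ['T', 'I1', 'I0', 'S']
    leaf 'T' → 'T'
    internal I1 with children ['N', 'U', 'J']
      leaf 'N' → 'N'
      leaf 'U' → 'U'
      leaf 'J' → 'J'
    → '(N,U,J)'
    internal I0 with children ['A', 'H']
      leaf 'A' → 'A'
      leaf 'H' → 'H'
    → '(A,H)'
    leaf 'S' → 'S'
  → '(T,(N,U,J),(A,H),S)'
  leaf 'D' → 'D'
→ '((T,(N,U,J),(A,H),S),D)'
Final: ((T,(N,U,J),(A,H),S),D);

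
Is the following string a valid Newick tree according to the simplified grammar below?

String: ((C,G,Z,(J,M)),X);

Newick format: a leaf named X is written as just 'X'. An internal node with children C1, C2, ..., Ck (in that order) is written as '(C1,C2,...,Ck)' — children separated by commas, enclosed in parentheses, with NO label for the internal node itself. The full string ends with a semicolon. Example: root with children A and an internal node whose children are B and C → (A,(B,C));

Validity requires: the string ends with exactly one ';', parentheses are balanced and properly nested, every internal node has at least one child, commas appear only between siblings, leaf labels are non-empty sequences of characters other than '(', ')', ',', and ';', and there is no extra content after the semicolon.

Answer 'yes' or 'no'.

Answer: yes

Derivation:
Input: ((C,G,Z,(J,M)),X);
Paren balance: 3 '(' vs 3 ')' OK
Ends with single ';': True
Full parse: OK
Valid: True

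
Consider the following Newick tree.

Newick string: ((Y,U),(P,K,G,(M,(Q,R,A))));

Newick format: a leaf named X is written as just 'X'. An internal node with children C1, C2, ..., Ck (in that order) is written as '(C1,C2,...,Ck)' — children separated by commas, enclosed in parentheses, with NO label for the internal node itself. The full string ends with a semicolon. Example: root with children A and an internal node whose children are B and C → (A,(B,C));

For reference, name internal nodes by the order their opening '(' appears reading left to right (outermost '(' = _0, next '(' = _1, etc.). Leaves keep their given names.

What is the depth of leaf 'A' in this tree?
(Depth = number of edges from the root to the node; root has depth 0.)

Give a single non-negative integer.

Answer: 4

Derivation:
Newick: ((Y,U),(P,K,G,(M,(Q,R,A))));
Naming internals by '(' encounter order: outermost '(' = _0, next = _1, ...
Query node: A
Path from root: _0 -> _2 -> _3 -> _4 -> A
Depth of A: 4 (number of edges from root)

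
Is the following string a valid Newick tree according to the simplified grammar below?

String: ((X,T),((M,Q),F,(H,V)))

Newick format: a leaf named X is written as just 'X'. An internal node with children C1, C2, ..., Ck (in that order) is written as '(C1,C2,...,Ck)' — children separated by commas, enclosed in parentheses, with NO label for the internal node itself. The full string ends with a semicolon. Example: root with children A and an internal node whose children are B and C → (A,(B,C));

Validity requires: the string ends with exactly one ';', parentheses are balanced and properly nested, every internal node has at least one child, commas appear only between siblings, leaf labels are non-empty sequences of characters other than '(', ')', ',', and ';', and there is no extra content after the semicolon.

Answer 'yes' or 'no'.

Answer: no

Derivation:
Input: ((X,T),((M,Q),F,(H,V)))
Paren balance: 5 '(' vs 5 ')' OK
Ends with single ';': False
Full parse: FAILS (must end with ;)
Valid: False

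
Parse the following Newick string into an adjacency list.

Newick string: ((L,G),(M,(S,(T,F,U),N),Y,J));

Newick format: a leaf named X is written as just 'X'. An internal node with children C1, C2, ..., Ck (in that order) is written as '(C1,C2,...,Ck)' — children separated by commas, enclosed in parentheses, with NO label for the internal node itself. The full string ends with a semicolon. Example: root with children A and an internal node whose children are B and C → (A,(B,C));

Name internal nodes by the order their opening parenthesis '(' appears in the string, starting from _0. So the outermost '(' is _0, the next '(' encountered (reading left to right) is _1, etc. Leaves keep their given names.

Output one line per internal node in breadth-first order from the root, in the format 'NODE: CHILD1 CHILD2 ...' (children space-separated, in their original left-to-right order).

Input: ((L,G),(M,(S,(T,F,U),N),Y,J));
Scanning left-to-right, naming '(' by encounter order:
  pos 0: '(' -> open internal node _0 (depth 1)
  pos 1: '(' -> open internal node _1 (depth 2)
  pos 5: ')' -> close internal node _1 (now at depth 1)
  pos 7: '(' -> open internal node _2 (depth 2)
  pos 10: '(' -> open internal node _3 (depth 3)
  pos 13: '(' -> open internal node _4 (depth 4)
  pos 19: ')' -> close internal node _4 (now at depth 3)
  pos 22: ')' -> close internal node _3 (now at depth 2)
  pos 27: ')' -> close internal node _2 (now at depth 1)
  pos 28: ')' -> close internal node _0 (now at depth 0)
Total internal nodes: 5
BFS adjacency from root:
  _0: _1 _2
  _1: L G
  _2: M _3 Y J
  _3: S _4 N
  _4: T F U

Answer: _0: _1 _2
_1: L G
_2: M _3 Y J
_3: S _4 N
_4: T F U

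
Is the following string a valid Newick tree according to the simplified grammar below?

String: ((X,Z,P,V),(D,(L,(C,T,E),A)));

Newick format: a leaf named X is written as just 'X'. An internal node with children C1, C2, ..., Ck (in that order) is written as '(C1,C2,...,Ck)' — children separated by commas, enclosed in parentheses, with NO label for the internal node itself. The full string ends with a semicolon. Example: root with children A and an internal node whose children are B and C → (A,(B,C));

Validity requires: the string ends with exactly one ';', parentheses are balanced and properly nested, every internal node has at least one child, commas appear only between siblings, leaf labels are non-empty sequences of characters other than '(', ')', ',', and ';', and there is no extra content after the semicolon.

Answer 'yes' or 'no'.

Answer: yes

Derivation:
Input: ((X,Z,P,V),(D,(L,(C,T,E),A)));
Paren balance: 5 '(' vs 5 ')' OK
Ends with single ';': True
Full parse: OK
Valid: True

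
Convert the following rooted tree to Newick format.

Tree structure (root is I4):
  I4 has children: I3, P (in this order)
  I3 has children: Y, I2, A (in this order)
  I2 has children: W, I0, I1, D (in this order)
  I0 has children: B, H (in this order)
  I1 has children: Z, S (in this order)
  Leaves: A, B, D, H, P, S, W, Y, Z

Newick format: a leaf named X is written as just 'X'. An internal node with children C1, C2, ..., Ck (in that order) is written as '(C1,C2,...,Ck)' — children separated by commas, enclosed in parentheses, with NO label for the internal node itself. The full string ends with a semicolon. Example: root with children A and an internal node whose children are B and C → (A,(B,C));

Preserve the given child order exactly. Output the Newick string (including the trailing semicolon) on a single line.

internal I4 with children ['I3', 'P']
  internal I3 with children ['Y', 'I2', 'A']
    leaf 'Y' → 'Y'
    internal I2 with children ['W', 'I0', 'I1', 'D']
      leaf 'W' → 'W'
      internal I0 with children ['B', 'H']
        leaf 'B' → 'B'
        leaf 'H' → 'H'
      → '(B,H)'
      internal I1 with children ['Z', 'S']
        leaf 'Z' → 'Z'
        leaf 'S' → 'S'
      → '(Z,S)'
      leaf 'D' → 'D'
    → '(W,(B,H),(Z,S),D)'
    leaf 'A' → 'A'
  → '(Y,(W,(B,H),(Z,S),D),A)'
  leaf 'P' → 'P'
→ '((Y,(W,(B,H),(Z,S),D),A),P)'
Final: ((Y,(W,(B,H),(Z,S),D),A),P);

Answer: ((Y,(W,(B,H),(Z,S),D),A),P);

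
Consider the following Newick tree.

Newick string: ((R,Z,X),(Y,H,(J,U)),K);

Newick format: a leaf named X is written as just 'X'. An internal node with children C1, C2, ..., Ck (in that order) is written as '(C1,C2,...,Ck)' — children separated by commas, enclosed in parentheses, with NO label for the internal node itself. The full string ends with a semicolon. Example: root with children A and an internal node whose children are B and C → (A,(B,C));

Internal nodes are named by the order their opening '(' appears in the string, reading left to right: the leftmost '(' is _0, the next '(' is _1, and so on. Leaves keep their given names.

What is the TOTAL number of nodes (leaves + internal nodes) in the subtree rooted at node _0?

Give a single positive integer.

Answer: 12

Derivation:
Newick: ((R,Z,X),(Y,H,(J,U)),K);
Locate _0: it is the '(' at position 0 (the 1st '(' reading left to right).
Query: subtree rooted at _0
_0: subtree_size = 1 + 11
  _1: subtree_size = 1 + 3
    R: subtree_size = 1 + 0
    Z: subtree_size = 1 + 0
    X: subtree_size = 1 + 0
  _2: subtree_size = 1 + 5
    Y: subtree_size = 1 + 0
    H: subtree_size = 1 + 0
    _3: subtree_size = 1 + 2
      J: subtree_size = 1 + 0
      U: subtree_size = 1 + 0
  K: subtree_size = 1 + 0
Total subtree size of _0: 12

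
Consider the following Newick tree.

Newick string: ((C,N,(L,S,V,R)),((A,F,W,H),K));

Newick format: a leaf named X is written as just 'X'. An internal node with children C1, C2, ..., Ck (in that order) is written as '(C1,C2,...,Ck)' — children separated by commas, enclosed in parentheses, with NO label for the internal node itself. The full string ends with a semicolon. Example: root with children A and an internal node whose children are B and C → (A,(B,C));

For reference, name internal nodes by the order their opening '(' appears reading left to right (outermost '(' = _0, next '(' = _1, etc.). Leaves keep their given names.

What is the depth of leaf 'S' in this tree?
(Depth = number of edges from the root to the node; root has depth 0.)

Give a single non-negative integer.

Answer: 3

Derivation:
Newick: ((C,N,(L,S,V,R)),((A,F,W,H),K));
Naming internals by '(' encounter order: outermost '(' = _0, next = _1, ...
Query node: S
Path from root: _0 -> _1 -> _2 -> S
Depth of S: 3 (number of edges from root)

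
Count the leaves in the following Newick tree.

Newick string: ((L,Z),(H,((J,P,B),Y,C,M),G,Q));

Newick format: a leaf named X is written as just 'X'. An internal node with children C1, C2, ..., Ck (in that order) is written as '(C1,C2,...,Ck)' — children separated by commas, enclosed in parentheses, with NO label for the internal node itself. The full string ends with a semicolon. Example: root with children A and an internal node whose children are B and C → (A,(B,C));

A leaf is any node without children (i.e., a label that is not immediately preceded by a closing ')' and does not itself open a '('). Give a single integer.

Answer: 11

Derivation:
Newick: ((L,Z),(H,((J,P,B),Y,C,M),G,Q));
Scan left-to-right; a leaf is any maximal label run not followed by '(':
  pos 2: leaf 'L' → count = 1
  pos 4: leaf 'Z' → count = 2
  pos 8: leaf 'H' → count = 3
  pos 12: leaf 'J' → count = 4
  pos 14: leaf 'P' → count = 5
  pos 16: leaf 'B' → count = 6
  pos 19: leaf 'Y' → count = 7
  pos 21: leaf 'C' → count = 8
  pos 23: leaf 'M' → count = 9
  pos 26: leaf 'G' → count = 10
  pos 28: leaf 'Q' → count = 11
Total leaves: 11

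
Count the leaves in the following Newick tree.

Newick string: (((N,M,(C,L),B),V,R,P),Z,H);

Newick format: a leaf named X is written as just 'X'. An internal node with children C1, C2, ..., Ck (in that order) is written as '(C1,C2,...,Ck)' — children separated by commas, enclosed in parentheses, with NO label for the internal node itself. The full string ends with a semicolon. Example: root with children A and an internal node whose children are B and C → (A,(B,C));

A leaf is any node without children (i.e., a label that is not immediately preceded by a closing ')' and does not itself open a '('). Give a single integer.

Newick: (((N,M,(C,L),B),V,R,P),Z,H);
Scan left-to-right; a leaf is any maximal label run not followed by '(':
  pos 3: leaf 'N' → count = 1
  pos 5: leaf 'M' → count = 2
  pos 8: leaf 'C' → count = 3
  pos 10: leaf 'L' → count = 4
  pos 13: leaf 'B' → count = 5
  pos 16: leaf 'V' → count = 6
  pos 18: leaf 'R' → count = 7
  pos 20: leaf 'P' → count = 8
  pos 23: leaf 'Z' → count = 9
  pos 25: leaf 'H' → count = 10
Total leaves: 10

Answer: 10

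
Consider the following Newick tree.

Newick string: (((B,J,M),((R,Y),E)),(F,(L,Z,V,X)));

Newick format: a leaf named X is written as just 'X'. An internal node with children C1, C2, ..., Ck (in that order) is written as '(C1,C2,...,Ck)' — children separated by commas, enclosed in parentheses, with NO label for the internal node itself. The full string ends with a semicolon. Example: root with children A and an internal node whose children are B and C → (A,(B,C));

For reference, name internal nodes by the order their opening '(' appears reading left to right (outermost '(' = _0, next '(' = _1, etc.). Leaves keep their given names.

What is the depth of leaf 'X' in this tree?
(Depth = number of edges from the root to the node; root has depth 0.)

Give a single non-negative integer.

Newick: (((B,J,M),((R,Y),E)),(F,(L,Z,V,X)));
Naming internals by '(' encounter order: outermost '(' = _0, next = _1, ...
Query node: X
Path from root: _0 -> _5 -> _6 -> X
Depth of X: 3 (number of edges from root)

Answer: 3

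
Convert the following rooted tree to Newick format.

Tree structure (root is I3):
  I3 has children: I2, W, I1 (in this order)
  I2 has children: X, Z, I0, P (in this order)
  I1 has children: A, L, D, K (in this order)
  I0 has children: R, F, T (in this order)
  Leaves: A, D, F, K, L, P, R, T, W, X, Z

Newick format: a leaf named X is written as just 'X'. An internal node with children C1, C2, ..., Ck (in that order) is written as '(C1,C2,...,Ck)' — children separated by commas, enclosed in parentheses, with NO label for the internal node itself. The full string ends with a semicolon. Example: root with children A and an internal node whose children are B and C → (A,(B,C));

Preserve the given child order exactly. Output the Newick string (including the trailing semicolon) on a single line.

internal I3 with children ['I2', 'W', 'I1']
  internal I2 with children ['X', 'Z', 'I0', 'P']
    leaf 'X' → 'X'
    leaf 'Z' → 'Z'
    internal I0 with children ['R', 'F', 'T']
      leaf 'R' → 'R'
      leaf 'F' → 'F'
      leaf 'T' → 'T'
    → '(R,F,T)'
    leaf 'P' → 'P'
  → '(X,Z,(R,F,T),P)'
  leaf 'W' → 'W'
  internal I1 with children ['A', 'L', 'D', 'K']
    leaf 'A' → 'A'
    leaf 'L' → 'L'
    leaf 'D' → 'D'
    leaf 'K' → 'K'
  → '(A,L,D,K)'
→ '((X,Z,(R,F,T),P),W,(A,L,D,K))'
Final: ((X,Z,(R,F,T),P),W,(A,L,D,K));

Answer: ((X,Z,(R,F,T),P),W,(A,L,D,K));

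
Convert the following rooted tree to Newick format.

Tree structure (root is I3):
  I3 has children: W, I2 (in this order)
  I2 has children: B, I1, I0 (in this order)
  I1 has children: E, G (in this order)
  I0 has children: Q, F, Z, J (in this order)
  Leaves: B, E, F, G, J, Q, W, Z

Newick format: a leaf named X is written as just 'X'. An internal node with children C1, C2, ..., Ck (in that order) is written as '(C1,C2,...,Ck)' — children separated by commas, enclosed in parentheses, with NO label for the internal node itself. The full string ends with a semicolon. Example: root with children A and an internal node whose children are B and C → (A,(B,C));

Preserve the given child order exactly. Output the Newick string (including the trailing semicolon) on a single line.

Answer: (W,(B,(E,G),(Q,F,Z,J)));

Derivation:
internal I3 with children ['W', 'I2']
  leaf 'W' → 'W'
  internal I2 with children ['B', 'I1', 'I0']
    leaf 'B' → 'B'
    internal I1 with children ['E', 'G']
      leaf 'E' → 'E'
      leaf 'G' → 'G'
    → '(E,G)'
    internal I0 with children ['Q', 'F', 'Z', 'J']
      leaf 'Q' → 'Q'
      leaf 'F' → 'F'
      leaf 'Z' → 'Z'
      leaf 'J' → 'J'
    → '(Q,F,Z,J)'
  → '(B,(E,G),(Q,F,Z,J))'
→ '(W,(B,(E,G),(Q,F,Z,J)))'
Final: (W,(B,(E,G),(Q,F,Z,J)));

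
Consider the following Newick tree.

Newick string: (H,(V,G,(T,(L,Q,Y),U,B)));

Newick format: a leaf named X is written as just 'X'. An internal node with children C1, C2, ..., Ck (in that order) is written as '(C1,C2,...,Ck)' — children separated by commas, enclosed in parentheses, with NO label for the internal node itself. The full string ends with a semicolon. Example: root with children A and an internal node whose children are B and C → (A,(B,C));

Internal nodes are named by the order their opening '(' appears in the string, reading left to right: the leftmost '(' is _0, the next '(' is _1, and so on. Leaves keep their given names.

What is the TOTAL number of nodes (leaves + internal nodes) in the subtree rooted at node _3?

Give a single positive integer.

Newick: (H,(V,G,(T,(L,Q,Y),U,B)));
Locate _3: it is the '(' at position 11 (the 4th '(' reading left to right).
Query: subtree rooted at _3
_3: subtree_size = 1 + 3
  L: subtree_size = 1 + 0
  Q: subtree_size = 1 + 0
  Y: subtree_size = 1 + 0
Total subtree size of _3: 4

Answer: 4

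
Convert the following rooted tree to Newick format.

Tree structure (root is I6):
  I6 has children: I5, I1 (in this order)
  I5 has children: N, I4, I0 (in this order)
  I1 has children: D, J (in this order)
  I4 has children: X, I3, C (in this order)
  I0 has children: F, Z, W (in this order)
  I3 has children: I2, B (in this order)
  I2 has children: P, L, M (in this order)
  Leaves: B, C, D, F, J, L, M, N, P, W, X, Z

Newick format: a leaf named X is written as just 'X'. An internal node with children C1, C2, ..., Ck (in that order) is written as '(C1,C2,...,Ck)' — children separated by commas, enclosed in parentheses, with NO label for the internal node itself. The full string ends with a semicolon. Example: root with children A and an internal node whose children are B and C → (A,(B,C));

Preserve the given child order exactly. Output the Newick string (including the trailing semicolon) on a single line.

Answer: ((N,(X,((P,L,M),B),C),(F,Z,W)),(D,J));

Derivation:
internal I6 with children ['I5', 'I1']
  internal I5 with children ['N', 'I4', 'I0']
    leaf 'N' → 'N'
    internal I4 with children ['X', 'I3', 'C']
      leaf 'X' → 'X'
      internal I3 with children ['I2', 'B']
        internal I2 with children ['P', 'L', 'M']
          leaf 'P' → 'P'
          leaf 'L' → 'L'
          leaf 'M' → 'M'
        → '(P,L,M)'
        leaf 'B' → 'B'
      → '((P,L,M),B)'
      leaf 'C' → 'C'
    → '(X,((P,L,M),B),C)'
    internal I0 with children ['F', 'Z', 'W']
      leaf 'F' → 'F'
      leaf 'Z' → 'Z'
      leaf 'W' → 'W'
    → '(F,Z,W)'
  → '(N,(X,((P,L,M),B),C),(F,Z,W))'
  internal I1 with children ['D', 'J']
    leaf 'D' → 'D'
    leaf 'J' → 'J'
  → '(D,J)'
→ '((N,(X,((P,L,M),B),C),(F,Z,W)),(D,J))'
Final: ((N,(X,((P,L,M),B),C),(F,Z,W)),(D,J));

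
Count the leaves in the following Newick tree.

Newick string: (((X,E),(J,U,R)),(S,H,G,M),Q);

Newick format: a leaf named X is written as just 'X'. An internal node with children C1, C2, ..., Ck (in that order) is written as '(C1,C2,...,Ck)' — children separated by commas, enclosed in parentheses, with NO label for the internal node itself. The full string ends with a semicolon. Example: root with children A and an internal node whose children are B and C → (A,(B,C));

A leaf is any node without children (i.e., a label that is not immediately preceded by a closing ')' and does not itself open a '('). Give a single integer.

Newick: (((X,E),(J,U,R)),(S,H,G,M),Q);
Scan left-to-right; a leaf is any maximal label run not followed by '(':
  pos 3: leaf 'X' → count = 1
  pos 5: leaf 'E' → count = 2
  pos 9: leaf 'J' → count = 3
  pos 11: leaf 'U' → count = 4
  pos 13: leaf 'R' → count = 5
  pos 18: leaf 'S' → count = 6
  pos 20: leaf 'H' → count = 7
  pos 22: leaf 'G' → count = 8
  pos 24: leaf 'M' → count = 9
  pos 27: leaf 'Q' → count = 10
Total leaves: 10

Answer: 10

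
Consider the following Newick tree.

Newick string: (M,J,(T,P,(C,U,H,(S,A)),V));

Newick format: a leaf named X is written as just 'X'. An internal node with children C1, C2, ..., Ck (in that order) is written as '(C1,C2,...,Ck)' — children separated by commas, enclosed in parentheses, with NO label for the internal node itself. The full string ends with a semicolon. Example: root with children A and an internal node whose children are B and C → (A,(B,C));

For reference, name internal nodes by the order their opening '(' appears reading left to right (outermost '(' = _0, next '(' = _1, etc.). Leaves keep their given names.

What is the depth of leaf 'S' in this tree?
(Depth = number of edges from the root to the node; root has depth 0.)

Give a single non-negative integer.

Answer: 4

Derivation:
Newick: (M,J,(T,P,(C,U,H,(S,A)),V));
Naming internals by '(' encounter order: outermost '(' = _0, next = _1, ...
Query node: S
Path from root: _0 -> _1 -> _2 -> _3 -> S
Depth of S: 4 (number of edges from root)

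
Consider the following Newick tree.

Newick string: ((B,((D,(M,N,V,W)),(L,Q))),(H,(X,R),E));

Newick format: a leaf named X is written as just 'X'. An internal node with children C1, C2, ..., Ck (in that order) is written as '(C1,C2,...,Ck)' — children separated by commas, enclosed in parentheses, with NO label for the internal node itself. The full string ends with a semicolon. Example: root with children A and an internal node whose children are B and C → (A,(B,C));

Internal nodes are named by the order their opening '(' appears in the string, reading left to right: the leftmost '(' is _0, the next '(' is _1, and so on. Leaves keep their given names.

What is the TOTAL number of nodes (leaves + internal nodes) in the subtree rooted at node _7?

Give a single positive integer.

Answer: 3

Derivation:
Newick: ((B,((D,(M,N,V,W)),(L,Q))),(H,(X,R),E));
Locate _7: it is the '(' at position 30 (the 8th '(' reading left to right).
Query: subtree rooted at _7
_7: subtree_size = 1 + 2
  X: subtree_size = 1 + 0
  R: subtree_size = 1 + 0
Total subtree size of _7: 3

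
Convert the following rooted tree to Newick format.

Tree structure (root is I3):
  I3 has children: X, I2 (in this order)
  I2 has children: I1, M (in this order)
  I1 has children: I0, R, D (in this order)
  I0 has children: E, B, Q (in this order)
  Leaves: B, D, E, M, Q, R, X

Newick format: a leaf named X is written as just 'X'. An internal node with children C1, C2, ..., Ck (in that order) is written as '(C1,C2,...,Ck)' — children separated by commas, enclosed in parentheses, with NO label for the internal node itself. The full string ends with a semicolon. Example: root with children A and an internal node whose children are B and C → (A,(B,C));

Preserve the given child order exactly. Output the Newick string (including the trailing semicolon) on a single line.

internal I3 with children ['X', 'I2']
  leaf 'X' → 'X'
  internal I2 with children ['I1', 'M']
    internal I1 with children ['I0', 'R', 'D']
      internal I0 with children ['E', 'B', 'Q']
        leaf 'E' → 'E'
        leaf 'B' → 'B'
        leaf 'Q' → 'Q'
      → '(E,B,Q)'
      leaf 'R' → 'R'
      leaf 'D' → 'D'
    → '((E,B,Q),R,D)'
    leaf 'M' → 'M'
  → '(((E,B,Q),R,D),M)'
→ '(X,(((E,B,Q),R,D),M))'
Final: (X,(((E,B,Q),R,D),M));

Answer: (X,(((E,B,Q),R,D),M));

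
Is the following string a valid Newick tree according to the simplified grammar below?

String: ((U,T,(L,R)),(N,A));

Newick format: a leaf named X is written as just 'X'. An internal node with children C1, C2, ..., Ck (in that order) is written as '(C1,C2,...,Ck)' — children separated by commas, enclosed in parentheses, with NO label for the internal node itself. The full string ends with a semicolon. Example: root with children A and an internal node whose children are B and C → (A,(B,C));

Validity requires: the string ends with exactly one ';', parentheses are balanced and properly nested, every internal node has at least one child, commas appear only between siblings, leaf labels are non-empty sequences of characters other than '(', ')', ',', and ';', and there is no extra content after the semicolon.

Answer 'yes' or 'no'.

Answer: yes

Derivation:
Input: ((U,T,(L,R)),(N,A));
Paren balance: 4 '(' vs 4 ')' OK
Ends with single ';': True
Full parse: OK
Valid: True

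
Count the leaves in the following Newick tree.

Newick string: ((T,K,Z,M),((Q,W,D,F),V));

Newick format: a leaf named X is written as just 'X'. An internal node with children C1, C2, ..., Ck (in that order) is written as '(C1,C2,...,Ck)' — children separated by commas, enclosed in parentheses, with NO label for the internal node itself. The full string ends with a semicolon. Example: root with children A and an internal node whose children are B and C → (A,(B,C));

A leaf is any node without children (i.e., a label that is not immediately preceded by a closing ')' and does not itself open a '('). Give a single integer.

Newick: ((T,K,Z,M),((Q,W,D,F),V));
Scan left-to-right; a leaf is any maximal label run not followed by '(':
  pos 2: leaf 'T' → count = 1
  pos 4: leaf 'K' → count = 2
  pos 6: leaf 'Z' → count = 3
  pos 8: leaf 'M' → count = 4
  pos 13: leaf 'Q' → count = 5
  pos 15: leaf 'W' → count = 6
  pos 17: leaf 'D' → count = 7
  pos 19: leaf 'F' → count = 8
  pos 22: leaf 'V' → count = 9
Total leaves: 9

Answer: 9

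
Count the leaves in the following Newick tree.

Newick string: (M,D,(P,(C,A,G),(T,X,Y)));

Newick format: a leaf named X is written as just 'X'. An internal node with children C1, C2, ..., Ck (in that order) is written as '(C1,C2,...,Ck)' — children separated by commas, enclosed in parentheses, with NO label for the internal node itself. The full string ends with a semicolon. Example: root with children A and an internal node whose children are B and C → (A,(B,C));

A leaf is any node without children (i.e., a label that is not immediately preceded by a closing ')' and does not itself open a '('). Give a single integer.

Answer: 9

Derivation:
Newick: (M,D,(P,(C,A,G),(T,X,Y)));
Scan left-to-right; a leaf is any maximal label run not followed by '(':
  pos 1: leaf 'M' → count = 1
  pos 3: leaf 'D' → count = 2
  pos 6: leaf 'P' → count = 3
  pos 9: leaf 'C' → count = 4
  pos 11: leaf 'A' → count = 5
  pos 13: leaf 'G' → count = 6
  pos 17: leaf 'T' → count = 7
  pos 19: leaf 'X' → count = 8
  pos 21: leaf 'Y' → count = 9
Total leaves: 9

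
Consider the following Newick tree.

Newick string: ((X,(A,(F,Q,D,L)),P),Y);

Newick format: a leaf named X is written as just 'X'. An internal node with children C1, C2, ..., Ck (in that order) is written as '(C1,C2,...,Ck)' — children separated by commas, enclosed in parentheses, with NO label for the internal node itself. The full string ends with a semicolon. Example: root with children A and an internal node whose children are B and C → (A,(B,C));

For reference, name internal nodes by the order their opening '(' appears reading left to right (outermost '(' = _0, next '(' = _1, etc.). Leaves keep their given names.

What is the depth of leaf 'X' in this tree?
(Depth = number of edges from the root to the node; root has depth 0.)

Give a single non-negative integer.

Newick: ((X,(A,(F,Q,D,L)),P),Y);
Naming internals by '(' encounter order: outermost '(' = _0, next = _1, ...
Query node: X
Path from root: _0 -> _1 -> X
Depth of X: 2 (number of edges from root)

Answer: 2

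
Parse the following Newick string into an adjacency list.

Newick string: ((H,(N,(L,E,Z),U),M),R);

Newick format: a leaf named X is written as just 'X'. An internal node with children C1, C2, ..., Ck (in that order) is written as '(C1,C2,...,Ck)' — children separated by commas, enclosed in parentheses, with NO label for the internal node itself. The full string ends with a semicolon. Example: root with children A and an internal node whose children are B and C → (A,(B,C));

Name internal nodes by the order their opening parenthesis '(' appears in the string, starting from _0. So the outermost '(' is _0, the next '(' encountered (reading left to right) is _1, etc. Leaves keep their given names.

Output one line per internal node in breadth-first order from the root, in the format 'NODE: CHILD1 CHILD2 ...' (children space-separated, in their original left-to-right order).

Input: ((H,(N,(L,E,Z),U),M),R);
Scanning left-to-right, naming '(' by encounter order:
  pos 0: '(' -> open internal node _0 (depth 1)
  pos 1: '(' -> open internal node _1 (depth 2)
  pos 4: '(' -> open internal node _2 (depth 3)
  pos 7: '(' -> open internal node _3 (depth 4)
  pos 13: ')' -> close internal node _3 (now at depth 3)
  pos 16: ')' -> close internal node _2 (now at depth 2)
  pos 19: ')' -> close internal node _1 (now at depth 1)
  pos 22: ')' -> close internal node _0 (now at depth 0)
Total internal nodes: 4
BFS adjacency from root:
  _0: _1 R
  _1: H _2 M
  _2: N _3 U
  _3: L E Z

Answer: _0: _1 R
_1: H _2 M
_2: N _3 U
_3: L E Z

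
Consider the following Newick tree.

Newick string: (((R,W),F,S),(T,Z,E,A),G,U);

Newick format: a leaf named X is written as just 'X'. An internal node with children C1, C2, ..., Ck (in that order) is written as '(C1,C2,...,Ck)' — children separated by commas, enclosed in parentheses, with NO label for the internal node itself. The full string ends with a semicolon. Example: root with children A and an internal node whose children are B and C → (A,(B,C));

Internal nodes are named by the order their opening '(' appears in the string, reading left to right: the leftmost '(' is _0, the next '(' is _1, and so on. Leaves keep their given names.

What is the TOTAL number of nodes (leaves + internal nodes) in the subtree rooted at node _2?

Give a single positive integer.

Newick: (((R,W),F,S),(T,Z,E,A),G,U);
Locate _2: it is the '(' at position 2 (the 3rd '(' reading left to right).
Query: subtree rooted at _2
_2: subtree_size = 1 + 2
  R: subtree_size = 1 + 0
  W: subtree_size = 1 + 0
Total subtree size of _2: 3

Answer: 3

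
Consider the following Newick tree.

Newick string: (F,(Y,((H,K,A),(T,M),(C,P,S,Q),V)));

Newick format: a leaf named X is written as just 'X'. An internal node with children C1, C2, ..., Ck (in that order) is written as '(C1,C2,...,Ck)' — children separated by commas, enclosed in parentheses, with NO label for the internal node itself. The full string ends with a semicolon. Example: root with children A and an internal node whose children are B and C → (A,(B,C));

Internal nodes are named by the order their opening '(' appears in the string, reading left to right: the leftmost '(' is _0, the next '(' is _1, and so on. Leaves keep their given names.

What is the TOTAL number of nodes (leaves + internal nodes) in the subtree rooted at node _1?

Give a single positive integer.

Newick: (F,(Y,((H,K,A),(T,M),(C,P,S,Q),V)));
Locate _1: it is the '(' at position 3 (the 2nd '(' reading left to right).
Query: subtree rooted at _1
_1: subtree_size = 1 + 15
  Y: subtree_size = 1 + 0
  _2: subtree_size = 1 + 13
    _3: subtree_size = 1 + 3
      H: subtree_size = 1 + 0
      K: subtree_size = 1 + 0
      A: subtree_size = 1 + 0
    _4: subtree_size = 1 + 2
      T: subtree_size = 1 + 0
      M: subtree_size = 1 + 0
    _5: subtree_size = 1 + 4
      C: subtree_size = 1 + 0
      P: subtree_size = 1 + 0
      S: subtree_size = 1 + 0
      Q: subtree_size = 1 + 0
    V: subtree_size = 1 + 0
Total subtree size of _1: 16

Answer: 16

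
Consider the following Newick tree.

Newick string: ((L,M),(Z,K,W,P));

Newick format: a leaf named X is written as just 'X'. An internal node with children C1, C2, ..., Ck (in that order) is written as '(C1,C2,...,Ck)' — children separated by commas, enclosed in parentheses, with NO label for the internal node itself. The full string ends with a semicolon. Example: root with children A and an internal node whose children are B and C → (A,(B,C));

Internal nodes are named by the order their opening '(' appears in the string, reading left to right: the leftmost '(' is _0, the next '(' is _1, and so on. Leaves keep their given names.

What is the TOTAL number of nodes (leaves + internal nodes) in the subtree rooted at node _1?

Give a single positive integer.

Answer: 3

Derivation:
Newick: ((L,M),(Z,K,W,P));
Locate _1: it is the '(' at position 1 (the 2nd '(' reading left to right).
Query: subtree rooted at _1
_1: subtree_size = 1 + 2
  L: subtree_size = 1 + 0
  M: subtree_size = 1 + 0
Total subtree size of _1: 3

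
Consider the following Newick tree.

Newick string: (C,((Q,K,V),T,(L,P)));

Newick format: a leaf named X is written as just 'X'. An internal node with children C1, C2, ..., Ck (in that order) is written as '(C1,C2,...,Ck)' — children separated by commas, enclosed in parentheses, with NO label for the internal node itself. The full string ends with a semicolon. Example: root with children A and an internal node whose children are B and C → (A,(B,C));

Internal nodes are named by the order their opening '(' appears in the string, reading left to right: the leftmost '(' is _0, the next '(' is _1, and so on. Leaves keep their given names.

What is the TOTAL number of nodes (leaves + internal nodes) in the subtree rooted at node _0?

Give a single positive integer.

Newick: (C,((Q,K,V),T,(L,P)));
Locate _0: it is the '(' at position 0 (the 1st '(' reading left to right).
Query: subtree rooted at _0
_0: subtree_size = 1 + 10
  C: subtree_size = 1 + 0
  _1: subtree_size = 1 + 8
    _2: subtree_size = 1 + 3
      Q: subtree_size = 1 + 0
      K: subtree_size = 1 + 0
      V: subtree_size = 1 + 0
    T: subtree_size = 1 + 0
    _3: subtree_size = 1 + 2
      L: subtree_size = 1 + 0
      P: subtree_size = 1 + 0
Total subtree size of _0: 11

Answer: 11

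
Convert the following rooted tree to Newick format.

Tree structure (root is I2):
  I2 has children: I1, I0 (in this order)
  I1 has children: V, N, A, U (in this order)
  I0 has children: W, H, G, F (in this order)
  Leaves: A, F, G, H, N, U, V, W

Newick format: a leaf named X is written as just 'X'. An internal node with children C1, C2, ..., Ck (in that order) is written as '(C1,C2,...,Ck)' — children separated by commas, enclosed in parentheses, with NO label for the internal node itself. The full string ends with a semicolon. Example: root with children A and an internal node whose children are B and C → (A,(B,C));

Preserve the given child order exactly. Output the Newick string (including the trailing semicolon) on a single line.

Answer: ((V,N,A,U),(W,H,G,F));

Derivation:
internal I2 with children ['I1', 'I0']
  internal I1 with children ['V', 'N', 'A', 'U']
    leaf 'V' → 'V'
    leaf 'N' → 'N'
    leaf 'A' → 'A'
    leaf 'U' → 'U'
  → '(V,N,A,U)'
  internal I0 with children ['W', 'H', 'G', 'F']
    leaf 'W' → 'W'
    leaf 'H' → 'H'
    leaf 'G' → 'G'
    leaf 'F' → 'F'
  → '(W,H,G,F)'
→ '((V,N,A,U),(W,H,G,F))'
Final: ((V,N,A,U),(W,H,G,F));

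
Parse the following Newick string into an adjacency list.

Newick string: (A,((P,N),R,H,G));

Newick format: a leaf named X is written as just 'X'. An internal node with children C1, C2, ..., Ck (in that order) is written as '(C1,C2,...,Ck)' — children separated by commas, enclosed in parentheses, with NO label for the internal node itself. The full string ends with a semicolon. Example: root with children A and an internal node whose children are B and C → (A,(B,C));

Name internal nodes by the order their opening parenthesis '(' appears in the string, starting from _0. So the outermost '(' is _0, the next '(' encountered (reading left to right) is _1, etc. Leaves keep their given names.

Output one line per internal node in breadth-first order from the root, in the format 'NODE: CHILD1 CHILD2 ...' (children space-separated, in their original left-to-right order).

Answer: _0: A _1
_1: _2 R H G
_2: P N

Derivation:
Input: (A,((P,N),R,H,G));
Scanning left-to-right, naming '(' by encounter order:
  pos 0: '(' -> open internal node _0 (depth 1)
  pos 3: '(' -> open internal node _1 (depth 2)
  pos 4: '(' -> open internal node _2 (depth 3)
  pos 8: ')' -> close internal node _2 (now at depth 2)
  pos 15: ')' -> close internal node _1 (now at depth 1)
  pos 16: ')' -> close internal node _0 (now at depth 0)
Total internal nodes: 3
BFS adjacency from root:
  _0: A _1
  _1: _2 R H G
  _2: P N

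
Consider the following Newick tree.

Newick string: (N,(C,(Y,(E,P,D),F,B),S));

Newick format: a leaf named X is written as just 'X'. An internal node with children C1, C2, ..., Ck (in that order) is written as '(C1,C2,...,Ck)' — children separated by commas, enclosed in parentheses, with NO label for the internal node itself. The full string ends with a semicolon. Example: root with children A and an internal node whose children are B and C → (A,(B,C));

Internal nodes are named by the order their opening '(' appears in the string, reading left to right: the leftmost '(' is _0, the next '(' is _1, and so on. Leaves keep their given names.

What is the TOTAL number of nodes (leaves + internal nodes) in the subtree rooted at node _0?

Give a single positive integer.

Newick: (N,(C,(Y,(E,P,D),F,B),S));
Locate _0: it is the '(' at position 0 (the 1st '(' reading left to right).
Query: subtree rooted at _0
_0: subtree_size = 1 + 12
  N: subtree_size = 1 + 0
  _1: subtree_size = 1 + 10
    C: subtree_size = 1 + 0
    _2: subtree_size = 1 + 7
      Y: subtree_size = 1 + 0
      _3: subtree_size = 1 + 3
        E: subtree_size = 1 + 0
        P: subtree_size = 1 + 0
        D: subtree_size = 1 + 0
      F: subtree_size = 1 + 0
      B: subtree_size = 1 + 0
    S: subtree_size = 1 + 0
Total subtree size of _0: 13

Answer: 13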